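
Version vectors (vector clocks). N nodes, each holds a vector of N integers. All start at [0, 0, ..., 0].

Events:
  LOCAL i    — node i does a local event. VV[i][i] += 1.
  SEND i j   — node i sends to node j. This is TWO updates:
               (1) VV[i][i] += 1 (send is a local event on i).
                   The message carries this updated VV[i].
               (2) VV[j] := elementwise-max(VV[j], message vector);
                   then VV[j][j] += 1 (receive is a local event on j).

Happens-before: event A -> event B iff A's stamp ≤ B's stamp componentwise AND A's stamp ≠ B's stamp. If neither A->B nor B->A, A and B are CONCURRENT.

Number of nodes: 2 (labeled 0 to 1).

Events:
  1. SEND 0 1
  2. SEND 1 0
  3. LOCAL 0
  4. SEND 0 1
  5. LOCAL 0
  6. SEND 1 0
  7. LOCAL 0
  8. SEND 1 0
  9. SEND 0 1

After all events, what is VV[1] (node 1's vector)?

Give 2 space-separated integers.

Initial: VV[0]=[0, 0]
Initial: VV[1]=[0, 0]
Event 1: SEND 0->1: VV[0][0]++ -> VV[0]=[1, 0], msg_vec=[1, 0]; VV[1]=max(VV[1],msg_vec) then VV[1][1]++ -> VV[1]=[1, 1]
Event 2: SEND 1->0: VV[1][1]++ -> VV[1]=[1, 2], msg_vec=[1, 2]; VV[0]=max(VV[0],msg_vec) then VV[0][0]++ -> VV[0]=[2, 2]
Event 3: LOCAL 0: VV[0][0]++ -> VV[0]=[3, 2]
Event 4: SEND 0->1: VV[0][0]++ -> VV[0]=[4, 2], msg_vec=[4, 2]; VV[1]=max(VV[1],msg_vec) then VV[1][1]++ -> VV[1]=[4, 3]
Event 5: LOCAL 0: VV[0][0]++ -> VV[0]=[5, 2]
Event 6: SEND 1->0: VV[1][1]++ -> VV[1]=[4, 4], msg_vec=[4, 4]; VV[0]=max(VV[0],msg_vec) then VV[0][0]++ -> VV[0]=[6, 4]
Event 7: LOCAL 0: VV[0][0]++ -> VV[0]=[7, 4]
Event 8: SEND 1->0: VV[1][1]++ -> VV[1]=[4, 5], msg_vec=[4, 5]; VV[0]=max(VV[0],msg_vec) then VV[0][0]++ -> VV[0]=[8, 5]
Event 9: SEND 0->1: VV[0][0]++ -> VV[0]=[9, 5], msg_vec=[9, 5]; VV[1]=max(VV[1],msg_vec) then VV[1][1]++ -> VV[1]=[9, 6]
Final vectors: VV[0]=[9, 5]; VV[1]=[9, 6]

Answer: 9 6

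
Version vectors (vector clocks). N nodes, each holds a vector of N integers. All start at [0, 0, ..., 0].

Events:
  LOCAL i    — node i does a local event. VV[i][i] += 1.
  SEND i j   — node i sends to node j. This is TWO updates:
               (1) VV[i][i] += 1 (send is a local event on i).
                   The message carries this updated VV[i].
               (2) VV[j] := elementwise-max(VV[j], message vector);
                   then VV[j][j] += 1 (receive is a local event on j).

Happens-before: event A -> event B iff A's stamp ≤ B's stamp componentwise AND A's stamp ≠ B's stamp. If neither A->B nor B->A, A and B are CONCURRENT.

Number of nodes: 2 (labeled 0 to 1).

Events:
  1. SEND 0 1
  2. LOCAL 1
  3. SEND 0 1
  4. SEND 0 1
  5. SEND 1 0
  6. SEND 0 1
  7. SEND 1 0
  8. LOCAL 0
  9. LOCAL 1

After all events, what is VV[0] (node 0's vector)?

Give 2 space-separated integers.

Initial: VV[0]=[0, 0]
Initial: VV[1]=[0, 0]
Event 1: SEND 0->1: VV[0][0]++ -> VV[0]=[1, 0], msg_vec=[1, 0]; VV[1]=max(VV[1],msg_vec) then VV[1][1]++ -> VV[1]=[1, 1]
Event 2: LOCAL 1: VV[1][1]++ -> VV[1]=[1, 2]
Event 3: SEND 0->1: VV[0][0]++ -> VV[0]=[2, 0], msg_vec=[2, 0]; VV[1]=max(VV[1],msg_vec) then VV[1][1]++ -> VV[1]=[2, 3]
Event 4: SEND 0->1: VV[0][0]++ -> VV[0]=[3, 0], msg_vec=[3, 0]; VV[1]=max(VV[1],msg_vec) then VV[1][1]++ -> VV[1]=[3, 4]
Event 5: SEND 1->0: VV[1][1]++ -> VV[1]=[3, 5], msg_vec=[3, 5]; VV[0]=max(VV[0],msg_vec) then VV[0][0]++ -> VV[0]=[4, 5]
Event 6: SEND 0->1: VV[0][0]++ -> VV[0]=[5, 5], msg_vec=[5, 5]; VV[1]=max(VV[1],msg_vec) then VV[1][1]++ -> VV[1]=[5, 6]
Event 7: SEND 1->0: VV[1][1]++ -> VV[1]=[5, 7], msg_vec=[5, 7]; VV[0]=max(VV[0],msg_vec) then VV[0][0]++ -> VV[0]=[6, 7]
Event 8: LOCAL 0: VV[0][0]++ -> VV[0]=[7, 7]
Event 9: LOCAL 1: VV[1][1]++ -> VV[1]=[5, 8]
Final vectors: VV[0]=[7, 7]; VV[1]=[5, 8]

Answer: 7 7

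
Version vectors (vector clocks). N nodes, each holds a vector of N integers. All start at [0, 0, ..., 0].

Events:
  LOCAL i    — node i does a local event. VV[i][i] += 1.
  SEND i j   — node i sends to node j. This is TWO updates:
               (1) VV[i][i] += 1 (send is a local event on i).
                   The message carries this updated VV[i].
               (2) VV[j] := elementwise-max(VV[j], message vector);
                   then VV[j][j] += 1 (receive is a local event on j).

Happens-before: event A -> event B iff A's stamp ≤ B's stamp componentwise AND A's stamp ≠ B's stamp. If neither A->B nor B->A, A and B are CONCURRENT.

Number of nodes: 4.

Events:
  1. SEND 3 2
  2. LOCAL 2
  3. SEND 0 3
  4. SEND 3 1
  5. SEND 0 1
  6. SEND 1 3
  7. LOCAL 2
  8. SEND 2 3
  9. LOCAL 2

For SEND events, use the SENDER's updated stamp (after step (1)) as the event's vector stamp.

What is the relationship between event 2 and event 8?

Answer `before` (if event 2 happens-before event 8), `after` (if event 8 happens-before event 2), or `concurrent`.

Answer: before

Derivation:
Initial: VV[0]=[0, 0, 0, 0]
Initial: VV[1]=[0, 0, 0, 0]
Initial: VV[2]=[0, 0, 0, 0]
Initial: VV[3]=[0, 0, 0, 0]
Event 1: SEND 3->2: VV[3][3]++ -> VV[3]=[0, 0, 0, 1], msg_vec=[0, 0, 0, 1]; VV[2]=max(VV[2],msg_vec) then VV[2][2]++ -> VV[2]=[0, 0, 1, 1]
Event 2: LOCAL 2: VV[2][2]++ -> VV[2]=[0, 0, 2, 1]
Event 3: SEND 0->3: VV[0][0]++ -> VV[0]=[1, 0, 0, 0], msg_vec=[1, 0, 0, 0]; VV[3]=max(VV[3],msg_vec) then VV[3][3]++ -> VV[3]=[1, 0, 0, 2]
Event 4: SEND 3->1: VV[3][3]++ -> VV[3]=[1, 0, 0, 3], msg_vec=[1, 0, 0, 3]; VV[1]=max(VV[1],msg_vec) then VV[1][1]++ -> VV[1]=[1, 1, 0, 3]
Event 5: SEND 0->1: VV[0][0]++ -> VV[0]=[2, 0, 0, 0], msg_vec=[2, 0, 0, 0]; VV[1]=max(VV[1],msg_vec) then VV[1][1]++ -> VV[1]=[2, 2, 0, 3]
Event 6: SEND 1->3: VV[1][1]++ -> VV[1]=[2, 3, 0, 3], msg_vec=[2, 3, 0, 3]; VV[3]=max(VV[3],msg_vec) then VV[3][3]++ -> VV[3]=[2, 3, 0, 4]
Event 7: LOCAL 2: VV[2][2]++ -> VV[2]=[0, 0, 3, 1]
Event 8: SEND 2->3: VV[2][2]++ -> VV[2]=[0, 0, 4, 1], msg_vec=[0, 0, 4, 1]; VV[3]=max(VV[3],msg_vec) then VV[3][3]++ -> VV[3]=[2, 3, 4, 5]
Event 9: LOCAL 2: VV[2][2]++ -> VV[2]=[0, 0, 5, 1]
Event 2 stamp: [0, 0, 2, 1]
Event 8 stamp: [0, 0, 4, 1]
[0, 0, 2, 1] <= [0, 0, 4, 1]? True
[0, 0, 4, 1] <= [0, 0, 2, 1]? False
Relation: before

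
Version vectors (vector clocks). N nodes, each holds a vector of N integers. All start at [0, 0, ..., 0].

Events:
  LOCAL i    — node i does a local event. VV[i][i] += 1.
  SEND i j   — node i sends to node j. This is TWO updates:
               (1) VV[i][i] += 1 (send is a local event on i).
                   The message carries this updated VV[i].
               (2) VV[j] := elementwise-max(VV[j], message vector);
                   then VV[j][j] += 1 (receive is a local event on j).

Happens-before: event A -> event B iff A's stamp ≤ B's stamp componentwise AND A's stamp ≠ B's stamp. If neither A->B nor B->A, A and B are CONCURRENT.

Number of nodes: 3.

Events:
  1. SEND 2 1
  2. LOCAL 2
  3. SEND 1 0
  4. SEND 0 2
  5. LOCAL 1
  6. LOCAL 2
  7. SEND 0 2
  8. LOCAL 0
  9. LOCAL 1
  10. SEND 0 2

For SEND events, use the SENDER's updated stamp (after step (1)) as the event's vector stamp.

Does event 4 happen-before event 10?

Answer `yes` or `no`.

Answer: yes

Derivation:
Initial: VV[0]=[0, 0, 0]
Initial: VV[1]=[0, 0, 0]
Initial: VV[2]=[0, 0, 0]
Event 1: SEND 2->1: VV[2][2]++ -> VV[2]=[0, 0, 1], msg_vec=[0, 0, 1]; VV[1]=max(VV[1],msg_vec) then VV[1][1]++ -> VV[1]=[0, 1, 1]
Event 2: LOCAL 2: VV[2][2]++ -> VV[2]=[0, 0, 2]
Event 3: SEND 1->0: VV[1][1]++ -> VV[1]=[0, 2, 1], msg_vec=[0, 2, 1]; VV[0]=max(VV[0],msg_vec) then VV[0][0]++ -> VV[0]=[1, 2, 1]
Event 4: SEND 0->2: VV[0][0]++ -> VV[0]=[2, 2, 1], msg_vec=[2, 2, 1]; VV[2]=max(VV[2],msg_vec) then VV[2][2]++ -> VV[2]=[2, 2, 3]
Event 5: LOCAL 1: VV[1][1]++ -> VV[1]=[0, 3, 1]
Event 6: LOCAL 2: VV[2][2]++ -> VV[2]=[2, 2, 4]
Event 7: SEND 0->2: VV[0][0]++ -> VV[0]=[3, 2, 1], msg_vec=[3, 2, 1]; VV[2]=max(VV[2],msg_vec) then VV[2][2]++ -> VV[2]=[3, 2, 5]
Event 8: LOCAL 0: VV[0][0]++ -> VV[0]=[4, 2, 1]
Event 9: LOCAL 1: VV[1][1]++ -> VV[1]=[0, 4, 1]
Event 10: SEND 0->2: VV[0][0]++ -> VV[0]=[5, 2, 1], msg_vec=[5, 2, 1]; VV[2]=max(VV[2],msg_vec) then VV[2][2]++ -> VV[2]=[5, 2, 6]
Event 4 stamp: [2, 2, 1]
Event 10 stamp: [5, 2, 1]
[2, 2, 1] <= [5, 2, 1]? True. Equal? False. Happens-before: True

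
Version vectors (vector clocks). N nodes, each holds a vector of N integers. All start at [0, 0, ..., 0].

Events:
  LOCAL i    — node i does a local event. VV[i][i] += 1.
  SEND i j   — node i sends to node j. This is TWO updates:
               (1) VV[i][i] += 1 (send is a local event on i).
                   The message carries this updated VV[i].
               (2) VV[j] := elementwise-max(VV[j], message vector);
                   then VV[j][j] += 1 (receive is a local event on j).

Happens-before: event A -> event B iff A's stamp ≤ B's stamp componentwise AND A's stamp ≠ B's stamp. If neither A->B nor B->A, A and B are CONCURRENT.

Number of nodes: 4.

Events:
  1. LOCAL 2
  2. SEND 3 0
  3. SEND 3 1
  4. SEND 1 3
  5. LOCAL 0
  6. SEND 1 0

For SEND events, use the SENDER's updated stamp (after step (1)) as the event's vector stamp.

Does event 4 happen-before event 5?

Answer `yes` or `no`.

Initial: VV[0]=[0, 0, 0, 0]
Initial: VV[1]=[0, 0, 0, 0]
Initial: VV[2]=[0, 0, 0, 0]
Initial: VV[3]=[0, 0, 0, 0]
Event 1: LOCAL 2: VV[2][2]++ -> VV[2]=[0, 0, 1, 0]
Event 2: SEND 3->0: VV[3][3]++ -> VV[3]=[0, 0, 0, 1], msg_vec=[0, 0, 0, 1]; VV[0]=max(VV[0],msg_vec) then VV[0][0]++ -> VV[0]=[1, 0, 0, 1]
Event 3: SEND 3->1: VV[3][3]++ -> VV[3]=[0, 0, 0, 2], msg_vec=[0, 0, 0, 2]; VV[1]=max(VV[1],msg_vec) then VV[1][1]++ -> VV[1]=[0, 1, 0, 2]
Event 4: SEND 1->3: VV[1][1]++ -> VV[1]=[0, 2, 0, 2], msg_vec=[0, 2, 0, 2]; VV[3]=max(VV[3],msg_vec) then VV[3][3]++ -> VV[3]=[0, 2, 0, 3]
Event 5: LOCAL 0: VV[0][0]++ -> VV[0]=[2, 0, 0, 1]
Event 6: SEND 1->0: VV[1][1]++ -> VV[1]=[0, 3, 0, 2], msg_vec=[0, 3, 0, 2]; VV[0]=max(VV[0],msg_vec) then VV[0][0]++ -> VV[0]=[3, 3, 0, 2]
Event 4 stamp: [0, 2, 0, 2]
Event 5 stamp: [2, 0, 0, 1]
[0, 2, 0, 2] <= [2, 0, 0, 1]? False. Equal? False. Happens-before: False

Answer: no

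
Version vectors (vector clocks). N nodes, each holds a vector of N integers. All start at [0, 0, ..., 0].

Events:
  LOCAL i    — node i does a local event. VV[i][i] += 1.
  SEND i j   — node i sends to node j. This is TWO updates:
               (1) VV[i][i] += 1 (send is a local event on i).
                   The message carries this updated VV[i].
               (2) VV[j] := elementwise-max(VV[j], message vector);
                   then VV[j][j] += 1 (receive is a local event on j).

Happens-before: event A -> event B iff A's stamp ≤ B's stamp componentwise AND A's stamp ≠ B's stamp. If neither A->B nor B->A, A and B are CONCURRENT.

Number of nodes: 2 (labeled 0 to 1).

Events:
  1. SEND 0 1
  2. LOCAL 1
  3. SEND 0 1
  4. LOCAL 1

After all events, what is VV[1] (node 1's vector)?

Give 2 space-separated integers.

Answer: 2 4

Derivation:
Initial: VV[0]=[0, 0]
Initial: VV[1]=[0, 0]
Event 1: SEND 0->1: VV[0][0]++ -> VV[0]=[1, 0], msg_vec=[1, 0]; VV[1]=max(VV[1],msg_vec) then VV[1][1]++ -> VV[1]=[1, 1]
Event 2: LOCAL 1: VV[1][1]++ -> VV[1]=[1, 2]
Event 3: SEND 0->1: VV[0][0]++ -> VV[0]=[2, 0], msg_vec=[2, 0]; VV[1]=max(VV[1],msg_vec) then VV[1][1]++ -> VV[1]=[2, 3]
Event 4: LOCAL 1: VV[1][1]++ -> VV[1]=[2, 4]
Final vectors: VV[0]=[2, 0]; VV[1]=[2, 4]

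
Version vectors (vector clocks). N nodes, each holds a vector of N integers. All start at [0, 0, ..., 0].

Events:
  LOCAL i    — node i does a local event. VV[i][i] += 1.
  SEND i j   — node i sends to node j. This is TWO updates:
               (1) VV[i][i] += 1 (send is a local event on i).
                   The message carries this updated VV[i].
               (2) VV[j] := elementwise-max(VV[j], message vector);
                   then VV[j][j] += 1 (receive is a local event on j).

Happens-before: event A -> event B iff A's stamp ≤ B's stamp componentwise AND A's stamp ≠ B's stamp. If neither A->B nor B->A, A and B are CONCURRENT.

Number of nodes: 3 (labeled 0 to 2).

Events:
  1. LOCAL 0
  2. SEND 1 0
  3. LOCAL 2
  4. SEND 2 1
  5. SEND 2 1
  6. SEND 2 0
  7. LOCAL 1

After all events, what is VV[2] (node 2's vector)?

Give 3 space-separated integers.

Answer: 0 0 4

Derivation:
Initial: VV[0]=[0, 0, 0]
Initial: VV[1]=[0, 0, 0]
Initial: VV[2]=[0, 0, 0]
Event 1: LOCAL 0: VV[0][0]++ -> VV[0]=[1, 0, 0]
Event 2: SEND 1->0: VV[1][1]++ -> VV[1]=[0, 1, 0], msg_vec=[0, 1, 0]; VV[0]=max(VV[0],msg_vec) then VV[0][0]++ -> VV[0]=[2, 1, 0]
Event 3: LOCAL 2: VV[2][2]++ -> VV[2]=[0, 0, 1]
Event 4: SEND 2->1: VV[2][2]++ -> VV[2]=[0, 0, 2], msg_vec=[0, 0, 2]; VV[1]=max(VV[1],msg_vec) then VV[1][1]++ -> VV[1]=[0, 2, 2]
Event 5: SEND 2->1: VV[2][2]++ -> VV[2]=[0, 0, 3], msg_vec=[0, 0, 3]; VV[1]=max(VV[1],msg_vec) then VV[1][1]++ -> VV[1]=[0, 3, 3]
Event 6: SEND 2->0: VV[2][2]++ -> VV[2]=[0, 0, 4], msg_vec=[0, 0, 4]; VV[0]=max(VV[0],msg_vec) then VV[0][0]++ -> VV[0]=[3, 1, 4]
Event 7: LOCAL 1: VV[1][1]++ -> VV[1]=[0, 4, 3]
Final vectors: VV[0]=[3, 1, 4]; VV[1]=[0, 4, 3]; VV[2]=[0, 0, 4]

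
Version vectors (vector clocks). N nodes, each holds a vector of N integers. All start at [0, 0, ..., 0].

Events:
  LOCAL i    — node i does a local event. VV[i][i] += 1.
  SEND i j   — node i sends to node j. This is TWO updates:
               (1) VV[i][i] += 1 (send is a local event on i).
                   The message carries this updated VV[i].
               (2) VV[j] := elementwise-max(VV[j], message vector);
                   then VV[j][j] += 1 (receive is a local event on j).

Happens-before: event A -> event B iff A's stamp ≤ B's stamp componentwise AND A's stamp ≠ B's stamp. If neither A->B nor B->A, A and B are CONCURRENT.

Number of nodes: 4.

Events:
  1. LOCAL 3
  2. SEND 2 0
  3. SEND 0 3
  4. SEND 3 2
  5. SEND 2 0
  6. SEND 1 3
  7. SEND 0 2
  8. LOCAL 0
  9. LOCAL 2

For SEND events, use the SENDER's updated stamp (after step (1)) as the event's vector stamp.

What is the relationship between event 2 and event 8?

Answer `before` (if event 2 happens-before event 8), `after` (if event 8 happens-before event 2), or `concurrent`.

Initial: VV[0]=[0, 0, 0, 0]
Initial: VV[1]=[0, 0, 0, 0]
Initial: VV[2]=[0, 0, 0, 0]
Initial: VV[3]=[0, 0, 0, 0]
Event 1: LOCAL 3: VV[3][3]++ -> VV[3]=[0, 0, 0, 1]
Event 2: SEND 2->0: VV[2][2]++ -> VV[2]=[0, 0, 1, 0], msg_vec=[0, 0, 1, 0]; VV[0]=max(VV[0],msg_vec) then VV[0][0]++ -> VV[0]=[1, 0, 1, 0]
Event 3: SEND 0->3: VV[0][0]++ -> VV[0]=[2, 0, 1, 0], msg_vec=[2, 0, 1, 0]; VV[3]=max(VV[3],msg_vec) then VV[3][3]++ -> VV[3]=[2, 0, 1, 2]
Event 4: SEND 3->2: VV[3][3]++ -> VV[3]=[2, 0, 1, 3], msg_vec=[2, 0, 1, 3]; VV[2]=max(VV[2],msg_vec) then VV[2][2]++ -> VV[2]=[2, 0, 2, 3]
Event 5: SEND 2->0: VV[2][2]++ -> VV[2]=[2, 0, 3, 3], msg_vec=[2, 0, 3, 3]; VV[0]=max(VV[0],msg_vec) then VV[0][0]++ -> VV[0]=[3, 0, 3, 3]
Event 6: SEND 1->3: VV[1][1]++ -> VV[1]=[0, 1, 0, 0], msg_vec=[0, 1, 0, 0]; VV[3]=max(VV[3],msg_vec) then VV[3][3]++ -> VV[3]=[2, 1, 1, 4]
Event 7: SEND 0->2: VV[0][0]++ -> VV[0]=[4, 0, 3, 3], msg_vec=[4, 0, 3, 3]; VV[2]=max(VV[2],msg_vec) then VV[2][2]++ -> VV[2]=[4, 0, 4, 3]
Event 8: LOCAL 0: VV[0][0]++ -> VV[0]=[5, 0, 3, 3]
Event 9: LOCAL 2: VV[2][2]++ -> VV[2]=[4, 0, 5, 3]
Event 2 stamp: [0, 0, 1, 0]
Event 8 stamp: [5, 0, 3, 3]
[0, 0, 1, 0] <= [5, 0, 3, 3]? True
[5, 0, 3, 3] <= [0, 0, 1, 0]? False
Relation: before

Answer: before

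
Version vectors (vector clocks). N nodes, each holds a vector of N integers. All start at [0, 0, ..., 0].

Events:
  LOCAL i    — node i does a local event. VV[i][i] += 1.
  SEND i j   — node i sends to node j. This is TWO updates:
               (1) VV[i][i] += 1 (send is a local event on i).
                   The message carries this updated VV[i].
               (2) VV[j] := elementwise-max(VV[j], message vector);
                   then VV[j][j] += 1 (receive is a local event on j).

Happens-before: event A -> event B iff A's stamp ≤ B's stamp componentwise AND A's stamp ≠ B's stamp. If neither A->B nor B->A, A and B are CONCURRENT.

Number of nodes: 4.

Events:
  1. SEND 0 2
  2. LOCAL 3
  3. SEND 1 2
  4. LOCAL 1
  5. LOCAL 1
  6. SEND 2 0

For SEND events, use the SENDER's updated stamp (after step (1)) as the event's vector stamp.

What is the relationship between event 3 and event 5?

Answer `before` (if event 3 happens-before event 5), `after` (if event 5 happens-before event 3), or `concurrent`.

Initial: VV[0]=[0, 0, 0, 0]
Initial: VV[1]=[0, 0, 0, 0]
Initial: VV[2]=[0, 0, 0, 0]
Initial: VV[3]=[0, 0, 0, 0]
Event 1: SEND 0->2: VV[0][0]++ -> VV[0]=[1, 0, 0, 0], msg_vec=[1, 0, 0, 0]; VV[2]=max(VV[2],msg_vec) then VV[2][2]++ -> VV[2]=[1, 0, 1, 0]
Event 2: LOCAL 3: VV[3][3]++ -> VV[3]=[0, 0, 0, 1]
Event 3: SEND 1->2: VV[1][1]++ -> VV[1]=[0, 1, 0, 0], msg_vec=[0, 1, 0, 0]; VV[2]=max(VV[2],msg_vec) then VV[2][2]++ -> VV[2]=[1, 1, 2, 0]
Event 4: LOCAL 1: VV[1][1]++ -> VV[1]=[0, 2, 0, 0]
Event 5: LOCAL 1: VV[1][1]++ -> VV[1]=[0, 3, 0, 0]
Event 6: SEND 2->0: VV[2][2]++ -> VV[2]=[1, 1, 3, 0], msg_vec=[1, 1, 3, 0]; VV[0]=max(VV[0],msg_vec) then VV[0][0]++ -> VV[0]=[2, 1, 3, 0]
Event 3 stamp: [0, 1, 0, 0]
Event 5 stamp: [0, 3, 0, 0]
[0, 1, 0, 0] <= [0, 3, 0, 0]? True
[0, 3, 0, 0] <= [0, 1, 0, 0]? False
Relation: before

Answer: before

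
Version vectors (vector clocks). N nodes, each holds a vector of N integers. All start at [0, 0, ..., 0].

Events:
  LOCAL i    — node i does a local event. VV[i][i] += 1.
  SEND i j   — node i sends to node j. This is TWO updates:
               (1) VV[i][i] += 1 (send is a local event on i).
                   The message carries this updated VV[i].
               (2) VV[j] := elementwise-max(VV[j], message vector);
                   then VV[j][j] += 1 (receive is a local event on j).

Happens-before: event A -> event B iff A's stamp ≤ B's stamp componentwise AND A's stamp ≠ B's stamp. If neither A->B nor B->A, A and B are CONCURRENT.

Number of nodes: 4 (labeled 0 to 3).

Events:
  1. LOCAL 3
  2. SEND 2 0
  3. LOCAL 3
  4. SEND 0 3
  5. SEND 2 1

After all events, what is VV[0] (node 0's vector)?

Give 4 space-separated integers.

Initial: VV[0]=[0, 0, 0, 0]
Initial: VV[1]=[0, 0, 0, 0]
Initial: VV[2]=[0, 0, 0, 0]
Initial: VV[3]=[0, 0, 0, 0]
Event 1: LOCAL 3: VV[3][3]++ -> VV[3]=[0, 0, 0, 1]
Event 2: SEND 2->0: VV[2][2]++ -> VV[2]=[0, 0, 1, 0], msg_vec=[0, 0, 1, 0]; VV[0]=max(VV[0],msg_vec) then VV[0][0]++ -> VV[0]=[1, 0, 1, 0]
Event 3: LOCAL 3: VV[3][3]++ -> VV[3]=[0, 0, 0, 2]
Event 4: SEND 0->3: VV[0][0]++ -> VV[0]=[2, 0, 1, 0], msg_vec=[2, 0, 1, 0]; VV[3]=max(VV[3],msg_vec) then VV[3][3]++ -> VV[3]=[2, 0, 1, 3]
Event 5: SEND 2->1: VV[2][2]++ -> VV[2]=[0, 0, 2, 0], msg_vec=[0, 0, 2, 0]; VV[1]=max(VV[1],msg_vec) then VV[1][1]++ -> VV[1]=[0, 1, 2, 0]
Final vectors: VV[0]=[2, 0, 1, 0]; VV[1]=[0, 1, 2, 0]; VV[2]=[0, 0, 2, 0]; VV[3]=[2, 0, 1, 3]

Answer: 2 0 1 0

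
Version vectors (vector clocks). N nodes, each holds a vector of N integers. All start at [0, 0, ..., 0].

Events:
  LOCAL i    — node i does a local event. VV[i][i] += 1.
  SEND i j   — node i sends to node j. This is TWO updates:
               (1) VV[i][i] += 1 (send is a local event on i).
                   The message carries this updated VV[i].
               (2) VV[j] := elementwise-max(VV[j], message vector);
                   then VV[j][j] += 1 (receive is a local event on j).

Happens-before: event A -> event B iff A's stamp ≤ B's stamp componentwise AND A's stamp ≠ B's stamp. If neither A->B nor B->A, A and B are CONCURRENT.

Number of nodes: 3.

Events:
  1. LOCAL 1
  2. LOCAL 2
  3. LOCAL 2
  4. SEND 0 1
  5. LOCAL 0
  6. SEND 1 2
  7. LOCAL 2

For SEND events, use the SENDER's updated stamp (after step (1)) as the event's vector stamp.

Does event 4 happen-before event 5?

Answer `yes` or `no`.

Answer: yes

Derivation:
Initial: VV[0]=[0, 0, 0]
Initial: VV[1]=[0, 0, 0]
Initial: VV[2]=[0, 0, 0]
Event 1: LOCAL 1: VV[1][1]++ -> VV[1]=[0, 1, 0]
Event 2: LOCAL 2: VV[2][2]++ -> VV[2]=[0, 0, 1]
Event 3: LOCAL 2: VV[2][2]++ -> VV[2]=[0, 0, 2]
Event 4: SEND 0->1: VV[0][0]++ -> VV[0]=[1, 0, 0], msg_vec=[1, 0, 0]; VV[1]=max(VV[1],msg_vec) then VV[1][1]++ -> VV[1]=[1, 2, 0]
Event 5: LOCAL 0: VV[0][0]++ -> VV[0]=[2, 0, 0]
Event 6: SEND 1->2: VV[1][1]++ -> VV[1]=[1, 3, 0], msg_vec=[1, 3, 0]; VV[2]=max(VV[2],msg_vec) then VV[2][2]++ -> VV[2]=[1, 3, 3]
Event 7: LOCAL 2: VV[2][2]++ -> VV[2]=[1, 3, 4]
Event 4 stamp: [1, 0, 0]
Event 5 stamp: [2, 0, 0]
[1, 0, 0] <= [2, 0, 0]? True. Equal? False. Happens-before: True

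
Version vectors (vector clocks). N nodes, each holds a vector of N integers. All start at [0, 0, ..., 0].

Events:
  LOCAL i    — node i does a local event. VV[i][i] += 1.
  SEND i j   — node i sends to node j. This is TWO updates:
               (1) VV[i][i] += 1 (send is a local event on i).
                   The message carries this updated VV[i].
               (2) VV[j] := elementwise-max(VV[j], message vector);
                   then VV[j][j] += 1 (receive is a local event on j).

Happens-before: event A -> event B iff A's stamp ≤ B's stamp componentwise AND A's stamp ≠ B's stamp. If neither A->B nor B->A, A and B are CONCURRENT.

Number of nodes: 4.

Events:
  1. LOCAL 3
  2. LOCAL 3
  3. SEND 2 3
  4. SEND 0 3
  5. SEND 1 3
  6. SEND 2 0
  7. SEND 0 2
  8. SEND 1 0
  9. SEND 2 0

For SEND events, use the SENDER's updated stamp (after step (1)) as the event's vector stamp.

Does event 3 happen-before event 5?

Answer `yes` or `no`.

Answer: no

Derivation:
Initial: VV[0]=[0, 0, 0, 0]
Initial: VV[1]=[0, 0, 0, 0]
Initial: VV[2]=[0, 0, 0, 0]
Initial: VV[3]=[0, 0, 0, 0]
Event 1: LOCAL 3: VV[3][3]++ -> VV[3]=[0, 0, 0, 1]
Event 2: LOCAL 3: VV[3][3]++ -> VV[3]=[0, 0, 0, 2]
Event 3: SEND 2->3: VV[2][2]++ -> VV[2]=[0, 0, 1, 0], msg_vec=[0, 0, 1, 0]; VV[3]=max(VV[3],msg_vec) then VV[3][3]++ -> VV[3]=[0, 0, 1, 3]
Event 4: SEND 0->3: VV[0][0]++ -> VV[0]=[1, 0, 0, 0], msg_vec=[1, 0, 0, 0]; VV[3]=max(VV[3],msg_vec) then VV[3][3]++ -> VV[3]=[1, 0, 1, 4]
Event 5: SEND 1->3: VV[1][1]++ -> VV[1]=[0, 1, 0, 0], msg_vec=[0, 1, 0, 0]; VV[3]=max(VV[3],msg_vec) then VV[3][3]++ -> VV[3]=[1, 1, 1, 5]
Event 6: SEND 2->0: VV[2][2]++ -> VV[2]=[0, 0, 2, 0], msg_vec=[0, 0, 2, 0]; VV[0]=max(VV[0],msg_vec) then VV[0][0]++ -> VV[0]=[2, 0, 2, 0]
Event 7: SEND 0->2: VV[0][0]++ -> VV[0]=[3, 0, 2, 0], msg_vec=[3, 0, 2, 0]; VV[2]=max(VV[2],msg_vec) then VV[2][2]++ -> VV[2]=[3, 0, 3, 0]
Event 8: SEND 1->0: VV[1][1]++ -> VV[1]=[0, 2, 0, 0], msg_vec=[0, 2, 0, 0]; VV[0]=max(VV[0],msg_vec) then VV[0][0]++ -> VV[0]=[4, 2, 2, 0]
Event 9: SEND 2->0: VV[2][2]++ -> VV[2]=[3, 0, 4, 0], msg_vec=[3, 0, 4, 0]; VV[0]=max(VV[0],msg_vec) then VV[0][0]++ -> VV[0]=[5, 2, 4, 0]
Event 3 stamp: [0, 0, 1, 0]
Event 5 stamp: [0, 1, 0, 0]
[0, 0, 1, 0] <= [0, 1, 0, 0]? False. Equal? False. Happens-before: False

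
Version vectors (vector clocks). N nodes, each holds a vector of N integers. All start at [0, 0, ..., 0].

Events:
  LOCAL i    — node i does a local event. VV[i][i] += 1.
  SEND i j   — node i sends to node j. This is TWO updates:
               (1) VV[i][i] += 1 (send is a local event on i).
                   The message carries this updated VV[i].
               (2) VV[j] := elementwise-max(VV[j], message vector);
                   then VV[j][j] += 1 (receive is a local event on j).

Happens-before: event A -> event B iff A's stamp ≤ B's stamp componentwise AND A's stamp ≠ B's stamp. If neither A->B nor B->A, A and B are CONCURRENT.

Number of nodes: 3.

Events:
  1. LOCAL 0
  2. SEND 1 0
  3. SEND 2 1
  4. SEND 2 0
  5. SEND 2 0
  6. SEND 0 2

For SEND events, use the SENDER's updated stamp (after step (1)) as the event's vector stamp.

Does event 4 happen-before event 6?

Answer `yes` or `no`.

Initial: VV[0]=[0, 0, 0]
Initial: VV[1]=[0, 0, 0]
Initial: VV[2]=[0, 0, 0]
Event 1: LOCAL 0: VV[0][0]++ -> VV[0]=[1, 0, 0]
Event 2: SEND 1->0: VV[1][1]++ -> VV[1]=[0, 1, 0], msg_vec=[0, 1, 0]; VV[0]=max(VV[0],msg_vec) then VV[0][0]++ -> VV[0]=[2, 1, 0]
Event 3: SEND 2->1: VV[2][2]++ -> VV[2]=[0, 0, 1], msg_vec=[0, 0, 1]; VV[1]=max(VV[1],msg_vec) then VV[1][1]++ -> VV[1]=[0, 2, 1]
Event 4: SEND 2->0: VV[2][2]++ -> VV[2]=[0, 0, 2], msg_vec=[0, 0, 2]; VV[0]=max(VV[0],msg_vec) then VV[0][0]++ -> VV[0]=[3, 1, 2]
Event 5: SEND 2->0: VV[2][2]++ -> VV[2]=[0, 0, 3], msg_vec=[0, 0, 3]; VV[0]=max(VV[0],msg_vec) then VV[0][0]++ -> VV[0]=[4, 1, 3]
Event 6: SEND 0->2: VV[0][0]++ -> VV[0]=[5, 1, 3], msg_vec=[5, 1, 3]; VV[2]=max(VV[2],msg_vec) then VV[2][2]++ -> VV[2]=[5, 1, 4]
Event 4 stamp: [0, 0, 2]
Event 6 stamp: [5, 1, 3]
[0, 0, 2] <= [5, 1, 3]? True. Equal? False. Happens-before: True

Answer: yes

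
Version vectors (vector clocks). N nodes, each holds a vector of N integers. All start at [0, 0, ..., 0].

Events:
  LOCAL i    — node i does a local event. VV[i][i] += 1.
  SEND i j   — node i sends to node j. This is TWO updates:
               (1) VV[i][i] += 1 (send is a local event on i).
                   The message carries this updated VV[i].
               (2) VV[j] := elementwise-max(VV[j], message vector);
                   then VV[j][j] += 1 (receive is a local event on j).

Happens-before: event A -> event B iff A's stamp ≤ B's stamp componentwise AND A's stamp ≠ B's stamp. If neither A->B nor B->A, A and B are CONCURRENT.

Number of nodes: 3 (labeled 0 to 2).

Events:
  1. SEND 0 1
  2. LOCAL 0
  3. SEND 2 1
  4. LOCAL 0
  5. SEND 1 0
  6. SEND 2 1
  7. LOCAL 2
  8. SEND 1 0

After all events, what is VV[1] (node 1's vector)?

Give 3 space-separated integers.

Answer: 1 5 2

Derivation:
Initial: VV[0]=[0, 0, 0]
Initial: VV[1]=[0, 0, 0]
Initial: VV[2]=[0, 0, 0]
Event 1: SEND 0->1: VV[0][0]++ -> VV[0]=[1, 0, 0], msg_vec=[1, 0, 0]; VV[1]=max(VV[1],msg_vec) then VV[1][1]++ -> VV[1]=[1, 1, 0]
Event 2: LOCAL 0: VV[0][0]++ -> VV[0]=[2, 0, 0]
Event 3: SEND 2->1: VV[2][2]++ -> VV[2]=[0, 0, 1], msg_vec=[0, 0, 1]; VV[1]=max(VV[1],msg_vec) then VV[1][1]++ -> VV[1]=[1, 2, 1]
Event 4: LOCAL 0: VV[0][0]++ -> VV[0]=[3, 0, 0]
Event 5: SEND 1->0: VV[1][1]++ -> VV[1]=[1, 3, 1], msg_vec=[1, 3, 1]; VV[0]=max(VV[0],msg_vec) then VV[0][0]++ -> VV[0]=[4, 3, 1]
Event 6: SEND 2->1: VV[2][2]++ -> VV[2]=[0, 0, 2], msg_vec=[0, 0, 2]; VV[1]=max(VV[1],msg_vec) then VV[1][1]++ -> VV[1]=[1, 4, 2]
Event 7: LOCAL 2: VV[2][2]++ -> VV[2]=[0, 0, 3]
Event 8: SEND 1->0: VV[1][1]++ -> VV[1]=[1, 5, 2], msg_vec=[1, 5, 2]; VV[0]=max(VV[0],msg_vec) then VV[0][0]++ -> VV[0]=[5, 5, 2]
Final vectors: VV[0]=[5, 5, 2]; VV[1]=[1, 5, 2]; VV[2]=[0, 0, 3]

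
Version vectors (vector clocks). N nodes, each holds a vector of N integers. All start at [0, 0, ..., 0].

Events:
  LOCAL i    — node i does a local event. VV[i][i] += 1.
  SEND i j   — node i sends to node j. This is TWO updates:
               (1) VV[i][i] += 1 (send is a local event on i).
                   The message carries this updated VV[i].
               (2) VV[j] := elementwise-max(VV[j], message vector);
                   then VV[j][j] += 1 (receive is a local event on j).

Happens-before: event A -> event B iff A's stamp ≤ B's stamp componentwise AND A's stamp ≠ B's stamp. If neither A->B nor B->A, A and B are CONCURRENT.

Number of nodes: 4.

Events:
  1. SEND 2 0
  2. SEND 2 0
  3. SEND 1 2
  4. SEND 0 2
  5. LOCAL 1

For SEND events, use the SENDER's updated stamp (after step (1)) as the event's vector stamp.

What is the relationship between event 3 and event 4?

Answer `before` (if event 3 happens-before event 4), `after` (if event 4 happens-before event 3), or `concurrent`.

Initial: VV[0]=[0, 0, 0, 0]
Initial: VV[1]=[0, 0, 0, 0]
Initial: VV[2]=[0, 0, 0, 0]
Initial: VV[3]=[0, 0, 0, 0]
Event 1: SEND 2->0: VV[2][2]++ -> VV[2]=[0, 0, 1, 0], msg_vec=[0, 0, 1, 0]; VV[0]=max(VV[0],msg_vec) then VV[0][0]++ -> VV[0]=[1, 0, 1, 0]
Event 2: SEND 2->0: VV[2][2]++ -> VV[2]=[0, 0, 2, 0], msg_vec=[0, 0, 2, 0]; VV[0]=max(VV[0],msg_vec) then VV[0][0]++ -> VV[0]=[2, 0, 2, 0]
Event 3: SEND 1->2: VV[1][1]++ -> VV[1]=[0, 1, 0, 0], msg_vec=[0, 1, 0, 0]; VV[2]=max(VV[2],msg_vec) then VV[2][2]++ -> VV[2]=[0, 1, 3, 0]
Event 4: SEND 0->2: VV[0][0]++ -> VV[0]=[3, 0, 2, 0], msg_vec=[3, 0, 2, 0]; VV[2]=max(VV[2],msg_vec) then VV[2][2]++ -> VV[2]=[3, 1, 4, 0]
Event 5: LOCAL 1: VV[1][1]++ -> VV[1]=[0, 2, 0, 0]
Event 3 stamp: [0, 1, 0, 0]
Event 4 stamp: [3, 0, 2, 0]
[0, 1, 0, 0] <= [3, 0, 2, 0]? False
[3, 0, 2, 0] <= [0, 1, 0, 0]? False
Relation: concurrent

Answer: concurrent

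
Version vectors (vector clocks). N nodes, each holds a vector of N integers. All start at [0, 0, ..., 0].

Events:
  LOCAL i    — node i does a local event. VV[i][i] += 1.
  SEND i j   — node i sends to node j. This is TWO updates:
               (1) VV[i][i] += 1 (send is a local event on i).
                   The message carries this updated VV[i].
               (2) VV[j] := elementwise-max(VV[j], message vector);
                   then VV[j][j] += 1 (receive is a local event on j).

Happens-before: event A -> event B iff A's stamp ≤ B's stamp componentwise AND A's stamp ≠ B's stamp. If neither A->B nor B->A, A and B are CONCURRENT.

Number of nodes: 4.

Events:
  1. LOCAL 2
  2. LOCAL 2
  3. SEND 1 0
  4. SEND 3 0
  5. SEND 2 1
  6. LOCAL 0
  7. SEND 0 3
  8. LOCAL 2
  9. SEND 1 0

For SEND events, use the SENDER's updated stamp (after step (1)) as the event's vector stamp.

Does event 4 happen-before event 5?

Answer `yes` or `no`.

Initial: VV[0]=[0, 0, 0, 0]
Initial: VV[1]=[0, 0, 0, 0]
Initial: VV[2]=[0, 0, 0, 0]
Initial: VV[3]=[0, 0, 0, 0]
Event 1: LOCAL 2: VV[2][2]++ -> VV[2]=[0, 0, 1, 0]
Event 2: LOCAL 2: VV[2][2]++ -> VV[2]=[0, 0, 2, 0]
Event 3: SEND 1->0: VV[1][1]++ -> VV[1]=[0, 1, 0, 0], msg_vec=[0, 1, 0, 0]; VV[0]=max(VV[0],msg_vec) then VV[0][0]++ -> VV[0]=[1, 1, 0, 0]
Event 4: SEND 3->0: VV[3][3]++ -> VV[3]=[0, 0, 0, 1], msg_vec=[0, 0, 0, 1]; VV[0]=max(VV[0],msg_vec) then VV[0][0]++ -> VV[0]=[2, 1, 0, 1]
Event 5: SEND 2->1: VV[2][2]++ -> VV[2]=[0, 0, 3, 0], msg_vec=[0, 0, 3, 0]; VV[1]=max(VV[1],msg_vec) then VV[1][1]++ -> VV[1]=[0, 2, 3, 0]
Event 6: LOCAL 0: VV[0][0]++ -> VV[0]=[3, 1, 0, 1]
Event 7: SEND 0->3: VV[0][0]++ -> VV[0]=[4, 1, 0, 1], msg_vec=[4, 1, 0, 1]; VV[3]=max(VV[3],msg_vec) then VV[3][3]++ -> VV[3]=[4, 1, 0, 2]
Event 8: LOCAL 2: VV[2][2]++ -> VV[2]=[0, 0, 4, 0]
Event 9: SEND 1->0: VV[1][1]++ -> VV[1]=[0, 3, 3, 0], msg_vec=[0, 3, 3, 0]; VV[0]=max(VV[0],msg_vec) then VV[0][0]++ -> VV[0]=[5, 3, 3, 1]
Event 4 stamp: [0, 0, 0, 1]
Event 5 stamp: [0, 0, 3, 0]
[0, 0, 0, 1] <= [0, 0, 3, 0]? False. Equal? False. Happens-before: False

Answer: no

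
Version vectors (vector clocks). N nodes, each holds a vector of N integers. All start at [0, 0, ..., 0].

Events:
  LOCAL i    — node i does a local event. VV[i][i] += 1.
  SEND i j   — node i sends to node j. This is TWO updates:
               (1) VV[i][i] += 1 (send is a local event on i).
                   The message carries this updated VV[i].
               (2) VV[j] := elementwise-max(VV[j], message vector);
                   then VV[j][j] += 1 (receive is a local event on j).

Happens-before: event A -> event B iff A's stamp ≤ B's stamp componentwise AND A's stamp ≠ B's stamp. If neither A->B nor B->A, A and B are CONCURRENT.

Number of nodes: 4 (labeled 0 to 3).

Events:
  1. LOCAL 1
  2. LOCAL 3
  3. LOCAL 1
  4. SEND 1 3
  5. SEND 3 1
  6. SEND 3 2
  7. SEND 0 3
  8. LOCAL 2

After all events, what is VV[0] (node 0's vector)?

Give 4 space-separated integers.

Answer: 1 0 0 0

Derivation:
Initial: VV[0]=[0, 0, 0, 0]
Initial: VV[1]=[0, 0, 0, 0]
Initial: VV[2]=[0, 0, 0, 0]
Initial: VV[3]=[0, 0, 0, 0]
Event 1: LOCAL 1: VV[1][1]++ -> VV[1]=[0, 1, 0, 0]
Event 2: LOCAL 3: VV[3][3]++ -> VV[3]=[0, 0, 0, 1]
Event 3: LOCAL 1: VV[1][1]++ -> VV[1]=[0, 2, 0, 0]
Event 4: SEND 1->3: VV[1][1]++ -> VV[1]=[0, 3, 0, 0], msg_vec=[0, 3, 0, 0]; VV[3]=max(VV[3],msg_vec) then VV[3][3]++ -> VV[3]=[0, 3, 0, 2]
Event 5: SEND 3->1: VV[3][3]++ -> VV[3]=[0, 3, 0, 3], msg_vec=[0, 3, 0, 3]; VV[1]=max(VV[1],msg_vec) then VV[1][1]++ -> VV[1]=[0, 4, 0, 3]
Event 6: SEND 3->2: VV[3][3]++ -> VV[3]=[0, 3, 0, 4], msg_vec=[0, 3, 0, 4]; VV[2]=max(VV[2],msg_vec) then VV[2][2]++ -> VV[2]=[0, 3, 1, 4]
Event 7: SEND 0->3: VV[0][0]++ -> VV[0]=[1, 0, 0, 0], msg_vec=[1, 0, 0, 0]; VV[3]=max(VV[3],msg_vec) then VV[3][3]++ -> VV[3]=[1, 3, 0, 5]
Event 8: LOCAL 2: VV[2][2]++ -> VV[2]=[0, 3, 2, 4]
Final vectors: VV[0]=[1, 0, 0, 0]; VV[1]=[0, 4, 0, 3]; VV[2]=[0, 3, 2, 4]; VV[3]=[1, 3, 0, 5]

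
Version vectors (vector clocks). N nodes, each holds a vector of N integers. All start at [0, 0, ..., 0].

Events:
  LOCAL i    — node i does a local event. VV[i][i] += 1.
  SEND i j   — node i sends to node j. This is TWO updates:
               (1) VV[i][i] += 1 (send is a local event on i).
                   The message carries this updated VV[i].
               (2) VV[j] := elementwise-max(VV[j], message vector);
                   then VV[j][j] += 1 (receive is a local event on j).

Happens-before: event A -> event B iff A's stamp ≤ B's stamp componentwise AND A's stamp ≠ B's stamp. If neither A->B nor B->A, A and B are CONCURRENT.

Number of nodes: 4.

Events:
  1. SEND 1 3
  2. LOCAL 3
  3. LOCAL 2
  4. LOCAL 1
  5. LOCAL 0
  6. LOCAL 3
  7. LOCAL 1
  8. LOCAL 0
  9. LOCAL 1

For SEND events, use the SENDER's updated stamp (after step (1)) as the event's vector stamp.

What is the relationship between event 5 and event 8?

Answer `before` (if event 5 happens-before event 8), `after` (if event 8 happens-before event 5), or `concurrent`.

Initial: VV[0]=[0, 0, 0, 0]
Initial: VV[1]=[0, 0, 0, 0]
Initial: VV[2]=[0, 0, 0, 0]
Initial: VV[3]=[0, 0, 0, 0]
Event 1: SEND 1->3: VV[1][1]++ -> VV[1]=[0, 1, 0, 0], msg_vec=[0, 1, 0, 0]; VV[3]=max(VV[3],msg_vec) then VV[3][3]++ -> VV[3]=[0, 1, 0, 1]
Event 2: LOCAL 3: VV[3][3]++ -> VV[3]=[0, 1, 0, 2]
Event 3: LOCAL 2: VV[2][2]++ -> VV[2]=[0, 0, 1, 0]
Event 4: LOCAL 1: VV[1][1]++ -> VV[1]=[0, 2, 0, 0]
Event 5: LOCAL 0: VV[0][0]++ -> VV[0]=[1, 0, 0, 0]
Event 6: LOCAL 3: VV[3][3]++ -> VV[3]=[0, 1, 0, 3]
Event 7: LOCAL 1: VV[1][1]++ -> VV[1]=[0, 3, 0, 0]
Event 8: LOCAL 0: VV[0][0]++ -> VV[0]=[2, 0, 0, 0]
Event 9: LOCAL 1: VV[1][1]++ -> VV[1]=[0, 4, 0, 0]
Event 5 stamp: [1, 0, 0, 0]
Event 8 stamp: [2, 0, 0, 0]
[1, 0, 0, 0] <= [2, 0, 0, 0]? True
[2, 0, 0, 0] <= [1, 0, 0, 0]? False
Relation: before

Answer: before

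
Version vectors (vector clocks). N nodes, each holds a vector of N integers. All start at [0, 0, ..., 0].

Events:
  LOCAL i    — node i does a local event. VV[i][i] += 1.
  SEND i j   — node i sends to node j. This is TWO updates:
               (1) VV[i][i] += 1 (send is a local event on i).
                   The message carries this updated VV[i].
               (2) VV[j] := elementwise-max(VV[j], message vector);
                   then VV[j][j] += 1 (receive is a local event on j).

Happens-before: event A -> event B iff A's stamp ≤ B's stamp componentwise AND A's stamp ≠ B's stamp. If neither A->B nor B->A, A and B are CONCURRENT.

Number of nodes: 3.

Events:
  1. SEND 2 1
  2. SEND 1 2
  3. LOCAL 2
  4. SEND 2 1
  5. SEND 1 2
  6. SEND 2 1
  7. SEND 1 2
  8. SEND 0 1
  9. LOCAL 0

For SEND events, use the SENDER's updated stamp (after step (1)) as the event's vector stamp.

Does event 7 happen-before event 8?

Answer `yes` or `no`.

Answer: no

Derivation:
Initial: VV[0]=[0, 0, 0]
Initial: VV[1]=[0, 0, 0]
Initial: VV[2]=[0, 0, 0]
Event 1: SEND 2->1: VV[2][2]++ -> VV[2]=[0, 0, 1], msg_vec=[0, 0, 1]; VV[1]=max(VV[1],msg_vec) then VV[1][1]++ -> VV[1]=[0, 1, 1]
Event 2: SEND 1->2: VV[1][1]++ -> VV[1]=[0, 2, 1], msg_vec=[0, 2, 1]; VV[2]=max(VV[2],msg_vec) then VV[2][2]++ -> VV[2]=[0, 2, 2]
Event 3: LOCAL 2: VV[2][2]++ -> VV[2]=[0, 2, 3]
Event 4: SEND 2->1: VV[2][2]++ -> VV[2]=[0, 2, 4], msg_vec=[0, 2, 4]; VV[1]=max(VV[1],msg_vec) then VV[1][1]++ -> VV[1]=[0, 3, 4]
Event 5: SEND 1->2: VV[1][1]++ -> VV[1]=[0, 4, 4], msg_vec=[0, 4, 4]; VV[2]=max(VV[2],msg_vec) then VV[2][2]++ -> VV[2]=[0, 4, 5]
Event 6: SEND 2->1: VV[2][2]++ -> VV[2]=[0, 4, 6], msg_vec=[0, 4, 6]; VV[1]=max(VV[1],msg_vec) then VV[1][1]++ -> VV[1]=[0, 5, 6]
Event 7: SEND 1->2: VV[1][1]++ -> VV[1]=[0, 6, 6], msg_vec=[0, 6, 6]; VV[2]=max(VV[2],msg_vec) then VV[2][2]++ -> VV[2]=[0, 6, 7]
Event 8: SEND 0->1: VV[0][0]++ -> VV[0]=[1, 0, 0], msg_vec=[1, 0, 0]; VV[1]=max(VV[1],msg_vec) then VV[1][1]++ -> VV[1]=[1, 7, 6]
Event 9: LOCAL 0: VV[0][0]++ -> VV[0]=[2, 0, 0]
Event 7 stamp: [0, 6, 6]
Event 8 stamp: [1, 0, 0]
[0, 6, 6] <= [1, 0, 0]? False. Equal? False. Happens-before: False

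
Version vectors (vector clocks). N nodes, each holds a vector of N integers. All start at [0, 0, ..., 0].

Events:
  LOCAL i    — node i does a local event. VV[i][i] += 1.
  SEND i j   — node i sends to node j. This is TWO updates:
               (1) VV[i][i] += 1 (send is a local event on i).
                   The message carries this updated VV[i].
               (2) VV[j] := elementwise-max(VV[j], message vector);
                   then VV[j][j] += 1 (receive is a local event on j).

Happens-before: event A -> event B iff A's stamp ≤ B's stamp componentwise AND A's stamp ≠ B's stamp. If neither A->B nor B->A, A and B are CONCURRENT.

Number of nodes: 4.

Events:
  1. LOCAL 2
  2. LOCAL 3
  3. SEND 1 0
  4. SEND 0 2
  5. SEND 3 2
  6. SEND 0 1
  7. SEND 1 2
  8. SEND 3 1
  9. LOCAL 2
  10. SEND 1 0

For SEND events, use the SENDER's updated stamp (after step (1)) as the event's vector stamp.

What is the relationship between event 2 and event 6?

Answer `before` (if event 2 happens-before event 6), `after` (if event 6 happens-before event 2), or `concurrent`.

Answer: concurrent

Derivation:
Initial: VV[0]=[0, 0, 0, 0]
Initial: VV[1]=[0, 0, 0, 0]
Initial: VV[2]=[0, 0, 0, 0]
Initial: VV[3]=[0, 0, 0, 0]
Event 1: LOCAL 2: VV[2][2]++ -> VV[2]=[0, 0, 1, 0]
Event 2: LOCAL 3: VV[3][3]++ -> VV[3]=[0, 0, 0, 1]
Event 3: SEND 1->0: VV[1][1]++ -> VV[1]=[0, 1, 0, 0], msg_vec=[0, 1, 0, 0]; VV[0]=max(VV[0],msg_vec) then VV[0][0]++ -> VV[0]=[1, 1, 0, 0]
Event 4: SEND 0->2: VV[0][0]++ -> VV[0]=[2, 1, 0, 0], msg_vec=[2, 1, 0, 0]; VV[2]=max(VV[2],msg_vec) then VV[2][2]++ -> VV[2]=[2, 1, 2, 0]
Event 5: SEND 3->2: VV[3][3]++ -> VV[3]=[0, 0, 0, 2], msg_vec=[0, 0, 0, 2]; VV[2]=max(VV[2],msg_vec) then VV[2][2]++ -> VV[2]=[2, 1, 3, 2]
Event 6: SEND 0->1: VV[0][0]++ -> VV[0]=[3, 1, 0, 0], msg_vec=[3, 1, 0, 0]; VV[1]=max(VV[1],msg_vec) then VV[1][1]++ -> VV[1]=[3, 2, 0, 0]
Event 7: SEND 1->2: VV[1][1]++ -> VV[1]=[3, 3, 0, 0], msg_vec=[3, 3, 0, 0]; VV[2]=max(VV[2],msg_vec) then VV[2][2]++ -> VV[2]=[3, 3, 4, 2]
Event 8: SEND 3->1: VV[3][3]++ -> VV[3]=[0, 0, 0, 3], msg_vec=[0, 0, 0, 3]; VV[1]=max(VV[1],msg_vec) then VV[1][1]++ -> VV[1]=[3, 4, 0, 3]
Event 9: LOCAL 2: VV[2][2]++ -> VV[2]=[3, 3, 5, 2]
Event 10: SEND 1->0: VV[1][1]++ -> VV[1]=[3, 5, 0, 3], msg_vec=[3, 5, 0, 3]; VV[0]=max(VV[0],msg_vec) then VV[0][0]++ -> VV[0]=[4, 5, 0, 3]
Event 2 stamp: [0, 0, 0, 1]
Event 6 stamp: [3, 1, 0, 0]
[0, 0, 0, 1] <= [3, 1, 0, 0]? False
[3, 1, 0, 0] <= [0, 0, 0, 1]? False
Relation: concurrent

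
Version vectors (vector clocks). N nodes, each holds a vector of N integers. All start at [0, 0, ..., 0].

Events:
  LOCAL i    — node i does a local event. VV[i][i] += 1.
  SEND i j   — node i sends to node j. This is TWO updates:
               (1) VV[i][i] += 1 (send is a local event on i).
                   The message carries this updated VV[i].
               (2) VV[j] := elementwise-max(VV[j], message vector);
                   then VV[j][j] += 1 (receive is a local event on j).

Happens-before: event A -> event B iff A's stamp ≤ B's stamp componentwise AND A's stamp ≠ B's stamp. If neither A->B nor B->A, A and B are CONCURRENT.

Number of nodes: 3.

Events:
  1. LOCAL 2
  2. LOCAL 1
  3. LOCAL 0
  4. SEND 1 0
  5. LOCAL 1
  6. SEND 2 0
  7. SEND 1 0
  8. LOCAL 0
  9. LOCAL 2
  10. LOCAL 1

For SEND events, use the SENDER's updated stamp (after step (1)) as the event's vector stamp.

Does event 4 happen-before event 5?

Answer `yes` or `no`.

Answer: yes

Derivation:
Initial: VV[0]=[0, 0, 0]
Initial: VV[1]=[0, 0, 0]
Initial: VV[2]=[0, 0, 0]
Event 1: LOCAL 2: VV[2][2]++ -> VV[2]=[0, 0, 1]
Event 2: LOCAL 1: VV[1][1]++ -> VV[1]=[0, 1, 0]
Event 3: LOCAL 0: VV[0][0]++ -> VV[0]=[1, 0, 0]
Event 4: SEND 1->0: VV[1][1]++ -> VV[1]=[0, 2, 0], msg_vec=[0, 2, 0]; VV[0]=max(VV[0],msg_vec) then VV[0][0]++ -> VV[0]=[2, 2, 0]
Event 5: LOCAL 1: VV[1][1]++ -> VV[1]=[0, 3, 0]
Event 6: SEND 2->0: VV[2][2]++ -> VV[2]=[0, 0, 2], msg_vec=[0, 0, 2]; VV[0]=max(VV[0],msg_vec) then VV[0][0]++ -> VV[0]=[3, 2, 2]
Event 7: SEND 1->0: VV[1][1]++ -> VV[1]=[0, 4, 0], msg_vec=[0, 4, 0]; VV[0]=max(VV[0],msg_vec) then VV[0][0]++ -> VV[0]=[4, 4, 2]
Event 8: LOCAL 0: VV[0][0]++ -> VV[0]=[5, 4, 2]
Event 9: LOCAL 2: VV[2][2]++ -> VV[2]=[0, 0, 3]
Event 10: LOCAL 1: VV[1][1]++ -> VV[1]=[0, 5, 0]
Event 4 stamp: [0, 2, 0]
Event 5 stamp: [0, 3, 0]
[0, 2, 0] <= [0, 3, 0]? True. Equal? False. Happens-before: True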